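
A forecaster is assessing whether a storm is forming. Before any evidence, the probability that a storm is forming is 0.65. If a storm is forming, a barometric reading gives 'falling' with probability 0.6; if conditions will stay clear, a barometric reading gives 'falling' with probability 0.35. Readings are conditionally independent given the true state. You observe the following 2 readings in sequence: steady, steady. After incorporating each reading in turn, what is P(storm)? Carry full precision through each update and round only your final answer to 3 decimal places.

Each posterior becomes the prior for the next update.
After 'steady': P(storm) = 0.4·0.6500 / (0.4·0.6500 + 0.65·0.3500) ≈ 0.5333
After 'steady': P(storm) = 0.4·0.5333 / (0.4·0.5333 + 0.65·0.4667) ≈ 0.4129

0.413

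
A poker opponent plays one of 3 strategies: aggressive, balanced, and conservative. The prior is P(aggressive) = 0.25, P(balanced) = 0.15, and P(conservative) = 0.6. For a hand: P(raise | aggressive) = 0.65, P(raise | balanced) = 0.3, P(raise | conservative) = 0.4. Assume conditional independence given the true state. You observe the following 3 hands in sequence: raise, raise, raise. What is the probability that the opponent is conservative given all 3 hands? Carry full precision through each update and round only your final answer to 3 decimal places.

After 'raise': normaliser = 0.65·0.2500 + 0.3·0.1500 + 0.4·0.6000; P(aggressive) ≈ 0.3631, P(balanced) ≈ 0.1006, P(conservative) ≈ 0.5363
After 'raise': normaliser = 0.65·0.3631 + 0.3·0.1006 + 0.4·0.5363; P(aggressive) ≈ 0.4910, P(balanced) ≈ 0.0628, P(conservative) ≈ 0.4463
After 'raise': normaliser = 0.65·0.4910 + 0.3·0.0628 + 0.4·0.4463; P(aggressive) ≈ 0.6179, P(balanced) ≈ 0.0365, P(conservative) ≈ 0.3456

0.346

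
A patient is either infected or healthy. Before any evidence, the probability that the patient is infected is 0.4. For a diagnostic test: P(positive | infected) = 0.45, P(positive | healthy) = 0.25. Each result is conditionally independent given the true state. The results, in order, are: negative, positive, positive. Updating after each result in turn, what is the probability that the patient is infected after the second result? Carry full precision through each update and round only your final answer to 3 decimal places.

0.468

Each posterior becomes the prior for the next update.
After 'negative': P(infected) = 0.55·0.4000 / (0.55·0.4000 + 0.75·0.6000) ≈ 0.3284
After 'positive': P(infected) = 0.45·0.3284 / (0.45·0.3284 + 0.25·0.6716) ≈ 0.4681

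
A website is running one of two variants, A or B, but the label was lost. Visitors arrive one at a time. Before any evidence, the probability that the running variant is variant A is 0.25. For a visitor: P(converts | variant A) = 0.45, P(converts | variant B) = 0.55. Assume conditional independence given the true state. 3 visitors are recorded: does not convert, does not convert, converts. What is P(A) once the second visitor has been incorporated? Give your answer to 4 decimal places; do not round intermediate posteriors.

After 'does not convert': P(A) = 0.55·0.2500 / (0.55·0.2500 + 0.45·0.7500) ≈ 0.2895
After 'does not convert': P(A) = 0.55·0.2895 / (0.55·0.2895 + 0.45·0.7105) ≈ 0.3324

0.3324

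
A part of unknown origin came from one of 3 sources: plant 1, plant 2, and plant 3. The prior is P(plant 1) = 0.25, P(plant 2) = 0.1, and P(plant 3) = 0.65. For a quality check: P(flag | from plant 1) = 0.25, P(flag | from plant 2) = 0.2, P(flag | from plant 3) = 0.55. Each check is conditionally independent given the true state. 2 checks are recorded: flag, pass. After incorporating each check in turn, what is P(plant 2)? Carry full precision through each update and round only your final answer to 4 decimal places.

0.0715

After 'flag': normaliser = 0.25·0.2500 + 0.2·0.1000 + 0.55·0.6500; P(plant 1) ≈ 0.1420, P(plant 2) ≈ 0.0455, P(plant 3) ≈ 0.8125
After 'pass': normaliser = 0.75·0.1420 + 0.8·0.0455 + 0.45·0.8125; P(plant 1) ≈ 0.2095, P(plant 2) ≈ 0.0715, P(plant 3) ≈ 0.7190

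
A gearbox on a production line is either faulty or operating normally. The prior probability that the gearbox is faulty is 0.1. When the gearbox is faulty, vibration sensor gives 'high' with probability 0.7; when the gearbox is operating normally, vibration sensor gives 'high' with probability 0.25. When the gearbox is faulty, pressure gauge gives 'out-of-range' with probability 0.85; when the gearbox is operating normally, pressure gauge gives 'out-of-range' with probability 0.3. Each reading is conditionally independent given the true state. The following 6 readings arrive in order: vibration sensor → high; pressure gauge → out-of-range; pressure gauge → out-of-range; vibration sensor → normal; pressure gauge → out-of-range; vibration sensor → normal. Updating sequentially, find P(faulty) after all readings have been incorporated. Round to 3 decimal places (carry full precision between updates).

0.531

Each posterior becomes the prior for the next update.
After vibration sensor='high': P(faulty) = 0.7·0.1000 / (0.7·0.1000 + 0.25·0.9000) ≈ 0.2373
After pressure gauge='out-of-range': P(faulty) = 0.85·0.2373 / (0.85·0.2373 + 0.3·0.7627) ≈ 0.4685
After pressure gauge='out-of-range': P(faulty) = 0.85·0.4685 / (0.85·0.4685 + 0.3·0.5315) ≈ 0.7141
After vibration sensor='normal': P(faulty) = 0.3·0.7141 / (0.3·0.7141 + 0.75·0.2859) ≈ 0.4998
After pressure gauge='out-of-range': P(faulty) = 0.85·0.4998 / (0.85·0.4998 + 0.3·0.5002) ≈ 0.7389
After vibration sensor='normal': P(faulty) = 0.3·0.7389 / (0.3·0.7389 + 0.75·0.2611) ≈ 0.5310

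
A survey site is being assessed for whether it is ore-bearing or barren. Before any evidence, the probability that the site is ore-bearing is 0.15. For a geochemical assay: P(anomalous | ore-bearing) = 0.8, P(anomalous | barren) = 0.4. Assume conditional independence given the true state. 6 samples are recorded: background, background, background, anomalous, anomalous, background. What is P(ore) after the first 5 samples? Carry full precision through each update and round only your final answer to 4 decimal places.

After 'background': P(ore) = 0.2·0.1500 / (0.2·0.1500 + 0.6·0.8500) ≈ 0.0556
After 'background': P(ore) = 0.2·0.0556 / (0.2·0.0556 + 0.6·0.9444) ≈ 0.0192
After 'background': P(ore) = 0.2·0.0192 / (0.2·0.0192 + 0.6·0.9808) ≈ 0.0065
After 'anomalous': P(ore) = 0.8·0.0065 / (0.8·0.0065 + 0.4·0.9935) ≈ 0.0129
After 'anomalous': P(ore) = 0.8·0.0129 / (0.8·0.0129 + 0.4·0.9871) ≈ 0.0255

0.0255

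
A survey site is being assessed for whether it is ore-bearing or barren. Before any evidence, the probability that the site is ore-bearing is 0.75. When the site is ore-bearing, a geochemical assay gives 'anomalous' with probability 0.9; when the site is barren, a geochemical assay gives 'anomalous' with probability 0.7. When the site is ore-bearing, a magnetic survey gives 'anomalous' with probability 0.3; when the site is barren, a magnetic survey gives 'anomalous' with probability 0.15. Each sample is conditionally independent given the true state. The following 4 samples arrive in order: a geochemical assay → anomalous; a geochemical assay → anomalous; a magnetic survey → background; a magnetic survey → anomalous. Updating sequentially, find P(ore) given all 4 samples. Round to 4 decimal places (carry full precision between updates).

0.8909

After a geochemical assay='anomalous': P(ore) = 0.9·0.7500 / (0.9·0.7500 + 0.7·0.2500) ≈ 0.7941
After a geochemical assay='anomalous': P(ore) = 0.9·0.7941 / (0.9·0.7941 + 0.7·0.2059) ≈ 0.8322
After a magnetic survey='background': P(ore) = 0.7·0.8322 / (0.7·0.8322 + 0.85·0.1678) ≈ 0.8033
After a magnetic survey='anomalous': P(ore) = 0.3·0.8033 / (0.3·0.8033 + 0.15·0.1967) ≈ 0.8909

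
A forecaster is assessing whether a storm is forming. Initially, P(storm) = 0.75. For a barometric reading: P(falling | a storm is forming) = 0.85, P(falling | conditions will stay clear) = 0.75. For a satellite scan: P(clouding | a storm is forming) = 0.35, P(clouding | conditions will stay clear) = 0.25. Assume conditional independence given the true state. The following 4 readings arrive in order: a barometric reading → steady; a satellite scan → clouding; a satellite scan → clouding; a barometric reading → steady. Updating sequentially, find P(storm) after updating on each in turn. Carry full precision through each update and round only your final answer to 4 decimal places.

After a barometric reading='steady': P(storm) = 0.15·0.7500 / (0.15·0.7500 + 0.25·0.2500) ≈ 0.6429
After a satellite scan='clouding': P(storm) = 0.35·0.6429 / (0.35·0.6429 + 0.25·0.3571) ≈ 0.7159
After a satellite scan='clouding': P(storm) = 0.35·0.7159 / (0.35·0.7159 + 0.25·0.2841) ≈ 0.7792
After a barometric reading='steady': P(storm) = 0.15·0.7792 / (0.15·0.7792 + 0.25·0.2208) ≈ 0.6792

0.6792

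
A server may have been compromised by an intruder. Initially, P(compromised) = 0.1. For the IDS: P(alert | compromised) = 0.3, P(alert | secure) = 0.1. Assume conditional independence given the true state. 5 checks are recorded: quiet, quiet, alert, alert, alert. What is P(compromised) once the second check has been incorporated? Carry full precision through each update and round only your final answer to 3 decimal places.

After 'quiet': P(compromised) = 0.7·0.1000 / (0.7·0.1000 + 0.9·0.9000) ≈ 0.0795
After 'quiet': P(compromised) = 0.7·0.0795 / (0.7·0.0795 + 0.9·0.9205) ≈ 0.0630

0.063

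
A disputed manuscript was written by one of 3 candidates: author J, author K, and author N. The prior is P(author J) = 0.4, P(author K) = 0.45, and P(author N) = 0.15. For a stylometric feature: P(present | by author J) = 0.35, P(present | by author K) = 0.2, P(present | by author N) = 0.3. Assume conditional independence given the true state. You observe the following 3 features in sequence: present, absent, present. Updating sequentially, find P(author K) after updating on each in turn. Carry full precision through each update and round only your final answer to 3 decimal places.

After 'present': normaliser = 0.35·0.4000 + 0.2·0.4500 + 0.3·0.1500; P(author J) ≈ 0.5091, P(author K) ≈ 0.3273, P(author N) ≈ 0.1636
After 'absent': normaliser = 0.65·0.5091 + 0.8·0.3273 + 0.7·0.1636; P(author J) ≈ 0.4679, P(author K) ≈ 0.3702, P(author N) ≈ 0.1620
After 'present': normaliser = 0.35·0.4679 + 0.2·0.3702 + 0.3·0.1620; P(author J) ≈ 0.5718, P(author K) ≈ 0.2585, P(author N) ≈ 0.1697

0.259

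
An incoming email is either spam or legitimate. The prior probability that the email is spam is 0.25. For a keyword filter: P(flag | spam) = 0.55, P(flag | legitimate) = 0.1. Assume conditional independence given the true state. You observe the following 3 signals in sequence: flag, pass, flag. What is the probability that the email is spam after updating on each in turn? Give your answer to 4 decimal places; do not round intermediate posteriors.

After 'flag': P(spam) = 0.55·0.2500 / (0.55·0.2500 + 0.1·0.7500) ≈ 0.6471
After 'pass': P(spam) = 0.45·0.6471 / (0.45·0.6471 + 0.9·0.3529) ≈ 0.4783
After 'flag': P(spam) = 0.55·0.4783 / (0.55·0.4783 + 0.1·0.5217) ≈ 0.8345

0.8345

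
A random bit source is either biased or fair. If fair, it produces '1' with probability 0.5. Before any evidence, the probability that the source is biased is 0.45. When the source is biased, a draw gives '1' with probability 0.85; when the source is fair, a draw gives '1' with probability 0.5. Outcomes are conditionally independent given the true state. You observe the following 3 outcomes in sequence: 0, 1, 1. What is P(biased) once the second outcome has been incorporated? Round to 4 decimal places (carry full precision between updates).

0.2944

After '0': P(biased) = 0.15·0.4500 / (0.15·0.4500 + 0.5·0.5500) ≈ 0.1971
After '1': P(biased) = 0.85·0.1971 / (0.85·0.1971 + 0.5·0.8029) ≈ 0.2944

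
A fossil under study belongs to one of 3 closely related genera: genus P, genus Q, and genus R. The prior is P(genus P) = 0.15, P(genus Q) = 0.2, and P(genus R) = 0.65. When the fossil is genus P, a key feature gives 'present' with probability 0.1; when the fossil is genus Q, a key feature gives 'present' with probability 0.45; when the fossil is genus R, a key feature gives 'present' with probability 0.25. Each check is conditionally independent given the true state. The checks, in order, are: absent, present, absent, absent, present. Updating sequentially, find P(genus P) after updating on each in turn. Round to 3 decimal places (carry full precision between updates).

Each posterior becomes the prior for the next update.
After 'absent': normaliser = 0.9·0.1500 + 0.55·0.2000 + 0.75·0.6500; P(genus P) ≈ 0.1843, P(genus Q) ≈ 0.1502, P(genus R) ≈ 0.6655
After 'present': normaliser = 0.1·0.1843 + 0.45·0.1502 + 0.25·0.6655; P(genus P) ≈ 0.0730, P(genus Q) ≈ 0.2677, P(genus R) ≈ 0.6592
After 'absent': normaliser = 0.9·0.0730 + 0.55·0.2677 + 0.75·0.6592; P(genus P) ≈ 0.0929, P(genus Q) ≈ 0.2082, P(genus R) ≈ 0.6989
After 'absent': normaliser = 0.9·0.0929 + 0.55·0.2082 + 0.75·0.6989; P(genus P) ≈ 0.1158, P(genus Q) ≈ 0.1585, P(genus R) ≈ 0.7257
After 'present': normaliser = 0.1·0.1158 + 0.45·0.1585 + 0.25·0.7257; P(genus P) ≈ 0.0438, P(genus Q) ≈ 0.2698, P(genus R) ≈ 0.6864

0.044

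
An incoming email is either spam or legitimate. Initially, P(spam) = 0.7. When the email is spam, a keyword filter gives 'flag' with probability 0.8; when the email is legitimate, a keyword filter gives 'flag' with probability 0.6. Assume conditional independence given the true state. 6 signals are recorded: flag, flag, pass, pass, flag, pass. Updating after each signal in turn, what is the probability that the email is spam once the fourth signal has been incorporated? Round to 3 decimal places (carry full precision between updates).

0.509

After 'flag': P(spam) = 0.8·0.7000 / (0.8·0.7000 + 0.6·0.3000) ≈ 0.7568
After 'flag': P(spam) = 0.8·0.7568 / (0.8·0.7568 + 0.6·0.2432) ≈ 0.8058
After 'pass': P(spam) = 0.2·0.8058 / (0.2·0.8058 + 0.4·0.1942) ≈ 0.6747
After 'pass': P(spam) = 0.2·0.6747 / (0.2·0.6747 + 0.4·0.3253) ≈ 0.5091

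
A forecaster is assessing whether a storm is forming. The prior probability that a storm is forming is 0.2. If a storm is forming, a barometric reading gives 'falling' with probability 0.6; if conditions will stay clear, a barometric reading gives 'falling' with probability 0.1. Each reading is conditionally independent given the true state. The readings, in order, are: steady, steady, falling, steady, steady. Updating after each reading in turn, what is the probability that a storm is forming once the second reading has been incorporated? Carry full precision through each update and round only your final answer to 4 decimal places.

0.0471

After 'steady': P(storm) = 0.4·0.2000 / (0.4·0.2000 + 0.9·0.8000) ≈ 0.1000
After 'steady': P(storm) = 0.4·0.1000 / (0.4·0.1000 + 0.9·0.9000) ≈ 0.0471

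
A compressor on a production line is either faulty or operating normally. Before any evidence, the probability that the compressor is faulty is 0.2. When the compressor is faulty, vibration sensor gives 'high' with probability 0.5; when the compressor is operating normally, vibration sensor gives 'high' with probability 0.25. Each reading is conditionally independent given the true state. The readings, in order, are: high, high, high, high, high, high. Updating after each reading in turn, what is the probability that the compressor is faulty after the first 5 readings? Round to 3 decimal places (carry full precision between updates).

Each posterior becomes the prior for the next update.
After 'high': P(faulty) = 0.5·0.2000 / (0.5·0.2000 + 0.25·0.8000) ≈ 0.3333
After 'high': P(faulty) = 0.5·0.3333 / (0.5·0.3333 + 0.25·0.6667) ≈ 0.5000
After 'high': P(faulty) = 0.5·0.5000 / (0.5·0.5000 + 0.25·0.5000) ≈ 0.6667
After 'high': P(faulty) = 0.5·0.6667 / (0.5·0.6667 + 0.25·0.3333) ≈ 0.8000
After 'high': P(faulty) = 0.5·0.8000 / (0.5·0.8000 + 0.25·0.2000) ≈ 0.8889

0.889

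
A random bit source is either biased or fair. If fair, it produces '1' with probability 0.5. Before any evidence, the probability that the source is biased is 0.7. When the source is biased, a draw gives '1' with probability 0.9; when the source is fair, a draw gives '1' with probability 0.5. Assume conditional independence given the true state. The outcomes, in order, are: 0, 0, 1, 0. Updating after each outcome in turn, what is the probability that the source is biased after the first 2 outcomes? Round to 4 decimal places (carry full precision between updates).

After '0': P(biased) = 0.1·0.7000 / (0.1·0.7000 + 0.5·0.3000) ≈ 0.3182
After '0': P(biased) = 0.1·0.3182 / (0.1·0.3182 + 0.5·0.6818) ≈ 0.0854

0.0854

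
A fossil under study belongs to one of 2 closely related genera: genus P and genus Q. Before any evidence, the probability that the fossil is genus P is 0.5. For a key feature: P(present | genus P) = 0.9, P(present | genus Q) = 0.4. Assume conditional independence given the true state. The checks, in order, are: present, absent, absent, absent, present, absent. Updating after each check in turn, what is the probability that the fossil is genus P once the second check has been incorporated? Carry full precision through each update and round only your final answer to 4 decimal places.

After 'present': P(genus P) = 0.9·0.5000 / (0.9·0.5000 + 0.4·0.5000) ≈ 0.6923
After 'absent': P(genus P) = 0.1·0.6923 / (0.1·0.6923 + 0.6·0.3077) ≈ 0.2727

0.2727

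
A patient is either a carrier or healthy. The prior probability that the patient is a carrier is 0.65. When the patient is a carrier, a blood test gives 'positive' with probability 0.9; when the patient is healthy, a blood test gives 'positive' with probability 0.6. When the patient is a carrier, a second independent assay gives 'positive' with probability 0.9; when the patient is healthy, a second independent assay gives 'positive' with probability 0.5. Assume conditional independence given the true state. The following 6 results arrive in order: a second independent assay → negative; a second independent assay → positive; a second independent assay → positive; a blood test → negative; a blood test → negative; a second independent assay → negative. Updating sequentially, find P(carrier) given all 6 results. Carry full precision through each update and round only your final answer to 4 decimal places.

Each posterior becomes the prior for the next update.
After a second independent assay='negative': P(carrier) = 0.1·0.6500 / (0.1·0.6500 + 0.5·0.3500) ≈ 0.2708
After a second independent assay='positive': P(carrier) = 0.9·0.2708 / (0.9·0.2708 + 0.5·0.7292) ≈ 0.4007
After a second independent assay='positive': P(carrier) = 0.9·0.4007 / (0.9·0.4007 + 0.5·0.5993) ≈ 0.5462
After a blood test='negative': P(carrier) = 0.1·0.5462 / (0.1·0.5462 + 0.4·0.4538) ≈ 0.2313
After a blood test='negative': P(carrier) = 0.1·0.2313 / (0.1·0.2313 + 0.4·0.7687) ≈ 0.0700
After a second independent assay='negative': P(carrier) = 0.1·0.0700 / (0.1·0.0700 + 0.5·0.9300) ≈ 0.0148

0.0148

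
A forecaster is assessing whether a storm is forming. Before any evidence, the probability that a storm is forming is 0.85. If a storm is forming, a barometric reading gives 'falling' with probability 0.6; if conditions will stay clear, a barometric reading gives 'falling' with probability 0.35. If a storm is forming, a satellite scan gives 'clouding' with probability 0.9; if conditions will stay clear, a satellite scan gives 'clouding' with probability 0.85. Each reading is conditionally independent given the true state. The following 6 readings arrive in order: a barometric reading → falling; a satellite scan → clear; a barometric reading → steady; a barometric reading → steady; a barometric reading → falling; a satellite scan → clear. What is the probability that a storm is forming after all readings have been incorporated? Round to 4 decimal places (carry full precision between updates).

0.7370

Apply Bayes' rule sequentially, carrying P(storm) forward.
After a barometric reading='falling': P(storm) = 0.6·0.8500 / (0.6·0.8500 + 0.35·0.1500) ≈ 0.9067
After a satellite scan='clear': P(storm) = 0.1·0.9067 / (0.1·0.9067 + 0.15·0.0933) ≈ 0.8662
After a barometric reading='steady': P(storm) = 0.4·0.8662 / (0.4·0.8662 + 0.65·0.1338) ≈ 0.7994
After a barometric reading='steady': P(storm) = 0.4·0.7994 / (0.4·0.7994 + 0.65·0.2006) ≈ 0.7104
After a barometric reading='falling': P(storm) = 0.6·0.7104 / (0.6·0.7104 + 0.35·0.2896) ≈ 0.8079
After a satellite scan='clear': P(storm) = 0.1·0.8079 / (0.1·0.8079 + 0.15·0.1921) ≈ 0.7370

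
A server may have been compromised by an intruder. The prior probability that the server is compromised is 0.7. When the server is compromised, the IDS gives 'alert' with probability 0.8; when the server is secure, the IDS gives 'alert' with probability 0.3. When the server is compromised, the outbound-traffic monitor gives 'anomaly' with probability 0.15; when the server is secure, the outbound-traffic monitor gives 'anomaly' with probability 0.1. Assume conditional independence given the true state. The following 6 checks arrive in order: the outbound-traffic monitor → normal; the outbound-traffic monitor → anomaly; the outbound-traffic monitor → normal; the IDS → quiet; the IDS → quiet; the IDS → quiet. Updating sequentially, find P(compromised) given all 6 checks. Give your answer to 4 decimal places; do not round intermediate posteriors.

After the outbound-traffic monitor='normal': P(compromised) = 0.85·0.7000 / (0.85·0.7000 + 0.9·0.3000) ≈ 0.6879
After the outbound-traffic monitor='anomaly': P(compromised) = 0.15·0.6879 / (0.15·0.6879 + 0.1·0.3121) ≈ 0.7677
After the outbound-traffic monitor='normal': P(compromised) = 0.85·0.7677 / (0.85·0.7677 + 0.9·0.2323) ≈ 0.7574
After the IDS='quiet': P(compromised) = 0.2·0.7574 / (0.2·0.7574 + 0.7·0.2426) ≈ 0.4715
After the IDS='quiet': P(compromised) = 0.2·0.4715 / (0.2·0.4715 + 0.7·0.5285) ≈ 0.2031
After the IDS='quiet': P(compromised) = 0.2·0.2031 / (0.2·0.2031 + 0.7·0.7969) ≈ 0.0679

0.0679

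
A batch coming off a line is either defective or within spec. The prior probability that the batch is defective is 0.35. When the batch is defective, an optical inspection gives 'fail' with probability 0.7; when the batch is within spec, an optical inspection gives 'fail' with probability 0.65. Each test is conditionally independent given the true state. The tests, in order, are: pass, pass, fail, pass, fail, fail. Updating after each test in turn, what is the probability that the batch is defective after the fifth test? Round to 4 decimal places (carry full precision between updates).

0.2823

After 'pass': P(defective) = 0.3·0.3500 / (0.3·0.3500 + 0.35·0.6500) ≈ 0.3158
After 'pass': P(defective) = 0.3·0.3158 / (0.3·0.3158 + 0.35·0.6842) ≈ 0.2835
After 'fail': P(defective) = 0.7·0.2835 / (0.7·0.2835 + 0.65·0.7165) ≈ 0.2988
After 'pass': P(defective) = 0.3·0.2988 / (0.3·0.2988 + 0.35·0.7012) ≈ 0.2675
After 'fail': P(defective) = 0.7·0.2675 / (0.7·0.2675 + 0.65·0.7325) ≈ 0.2823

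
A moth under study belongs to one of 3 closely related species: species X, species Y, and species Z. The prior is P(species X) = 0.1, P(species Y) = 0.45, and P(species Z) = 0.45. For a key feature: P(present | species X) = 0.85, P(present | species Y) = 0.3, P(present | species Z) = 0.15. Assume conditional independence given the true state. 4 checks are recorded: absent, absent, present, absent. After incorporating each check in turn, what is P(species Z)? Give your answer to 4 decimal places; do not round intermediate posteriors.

0.4708

After 'absent': normaliser = 0.15·0.1000 + 0.7·0.4500 + 0.85·0.4500; P(species X) ≈ 0.0211, P(species Y) ≈ 0.4421, P(species Z) ≈ 0.5368
After 'absent': normaliser = 0.15·0.0211 + 0.7·0.4421 + 0.85·0.5368; P(species X) ≈ 0.0041, P(species Y) ≈ 0.4025, P(species Z) ≈ 0.5934
After 'present': normaliser = 0.85·0.0041 + 0.3·0.4025 + 0.15·0.5934; P(species X) ≈ 0.0164, P(species Y) ≈ 0.5662, P(species Z) ≈ 0.4174
After 'absent': normaliser = 0.15·0.0164 + 0.7·0.5662 + 0.85·0.4174; P(species X) ≈ 0.0033, P(species Y) ≈ 0.5259, P(species Z) ≈ 0.4708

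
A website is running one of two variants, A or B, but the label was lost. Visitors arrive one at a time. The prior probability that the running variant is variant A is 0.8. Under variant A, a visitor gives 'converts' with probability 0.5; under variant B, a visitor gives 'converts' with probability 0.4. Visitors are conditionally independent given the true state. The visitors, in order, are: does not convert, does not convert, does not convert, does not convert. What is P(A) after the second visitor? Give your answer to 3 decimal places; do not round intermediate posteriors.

Each posterior becomes the prior for the next update.
After 'does not convert': P(A) = 0.5·0.8000 / (0.5·0.8000 + 0.6·0.2000) ≈ 0.7692
After 'does not convert': P(A) = 0.5·0.7692 / (0.5·0.7692 + 0.6·0.2308) ≈ 0.7353

0.735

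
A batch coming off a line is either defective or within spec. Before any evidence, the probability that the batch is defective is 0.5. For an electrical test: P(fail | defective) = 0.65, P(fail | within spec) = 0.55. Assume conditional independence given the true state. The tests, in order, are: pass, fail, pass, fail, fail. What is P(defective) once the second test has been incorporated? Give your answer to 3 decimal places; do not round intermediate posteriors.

0.479

Each posterior becomes the prior for the next update.
After 'pass': P(defective) = 0.35·0.5000 / (0.35·0.5000 + 0.45·0.5000) ≈ 0.4375
After 'fail': P(defective) = 0.65·0.4375 / (0.65·0.4375 + 0.55·0.5625) ≈ 0.4789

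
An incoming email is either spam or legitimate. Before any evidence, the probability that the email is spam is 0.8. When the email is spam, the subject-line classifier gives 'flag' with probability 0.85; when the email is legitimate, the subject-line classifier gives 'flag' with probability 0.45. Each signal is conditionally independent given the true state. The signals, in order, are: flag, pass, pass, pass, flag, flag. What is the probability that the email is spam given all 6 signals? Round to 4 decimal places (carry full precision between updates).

After 'flag': P(spam) = 0.85·0.8000 / (0.85·0.8000 + 0.45·0.2000) ≈ 0.8831
After 'pass': P(spam) = 0.15·0.8831 / (0.15·0.8831 + 0.55·0.1169) ≈ 0.6733
After 'pass': P(spam) = 0.15·0.6733 / (0.15·0.6733 + 0.55·0.3267) ≈ 0.3598
After 'pass': P(spam) = 0.15·0.3598 / (0.15·0.3598 + 0.55·0.6402) ≈ 0.1329
After 'flag': P(spam) = 0.85·0.1329 / (0.85·0.1329 + 0.45·0.8671) ≈ 0.2245
After 'flag': P(spam) = 0.85·0.2245 / (0.85·0.2245 + 0.45·0.7755) ≈ 0.3535

0.3535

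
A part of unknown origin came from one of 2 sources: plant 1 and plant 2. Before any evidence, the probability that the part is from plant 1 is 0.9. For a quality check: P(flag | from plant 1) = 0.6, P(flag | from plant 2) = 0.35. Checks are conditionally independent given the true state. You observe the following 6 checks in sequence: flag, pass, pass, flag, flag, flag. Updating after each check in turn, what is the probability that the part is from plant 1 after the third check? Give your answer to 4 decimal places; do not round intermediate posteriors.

Each posterior becomes the prior for the next update.
After 'flag': P(plant 1) = 0.6·0.9000 / (0.6·0.9000 + 0.35·0.1000) ≈ 0.9391
After 'pass': P(plant 1) = 0.4·0.9391 / (0.4·0.9391 + 0.65·0.0609) ≈ 0.9047
After 'pass': P(plant 1) = 0.4·0.9047 / (0.4·0.9047 + 0.65·0.0953) ≈ 0.8539

0.8539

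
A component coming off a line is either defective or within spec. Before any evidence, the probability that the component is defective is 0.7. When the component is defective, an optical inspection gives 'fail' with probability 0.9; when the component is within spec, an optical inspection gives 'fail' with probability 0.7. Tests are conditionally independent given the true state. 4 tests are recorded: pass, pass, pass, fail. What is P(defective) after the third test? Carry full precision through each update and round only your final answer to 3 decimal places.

0.080

After 'pass': P(defective) = 0.1·0.7000 / (0.1·0.7000 + 0.3·0.3000) ≈ 0.4375
After 'pass': P(defective) = 0.1·0.4375 / (0.1·0.4375 + 0.3·0.5625) ≈ 0.2059
After 'pass': P(defective) = 0.1·0.2059 / (0.1·0.2059 + 0.3·0.7941) ≈ 0.0795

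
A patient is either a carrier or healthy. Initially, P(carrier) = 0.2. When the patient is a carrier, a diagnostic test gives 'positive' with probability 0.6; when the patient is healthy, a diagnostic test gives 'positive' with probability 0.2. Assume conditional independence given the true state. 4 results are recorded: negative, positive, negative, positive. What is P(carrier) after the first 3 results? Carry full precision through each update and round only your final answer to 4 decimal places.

After 'negative': P(carrier) = 0.4·0.2000 / (0.4·0.2000 + 0.8·0.8000) ≈ 0.1111
After 'positive': P(carrier) = 0.6·0.1111 / (0.6·0.1111 + 0.2·0.8889) ≈ 0.2727
After 'negative': P(carrier) = 0.4·0.2727 / (0.4·0.2727 + 0.8·0.7273) ≈ 0.1579

0.1579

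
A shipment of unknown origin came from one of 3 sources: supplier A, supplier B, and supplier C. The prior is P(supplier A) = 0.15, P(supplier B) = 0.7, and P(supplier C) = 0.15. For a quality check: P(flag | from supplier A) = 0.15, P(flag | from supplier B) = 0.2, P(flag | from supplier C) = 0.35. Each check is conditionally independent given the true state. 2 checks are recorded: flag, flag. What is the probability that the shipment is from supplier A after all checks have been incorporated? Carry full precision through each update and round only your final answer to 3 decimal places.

0.068

After 'flag': normaliser = 0.15·0.1500 + 0.2·0.7000 + 0.35·0.1500; P(supplier A) ≈ 0.1047, P(supplier B) ≈ 0.6512, P(supplier C) ≈ 0.2442
After 'flag': normaliser = 0.15·0.1047 + 0.2·0.6512 + 0.35·0.2442; P(supplier A) ≈ 0.0678, P(supplier B) ≈ 0.5628, P(supplier C) ≈ 0.3693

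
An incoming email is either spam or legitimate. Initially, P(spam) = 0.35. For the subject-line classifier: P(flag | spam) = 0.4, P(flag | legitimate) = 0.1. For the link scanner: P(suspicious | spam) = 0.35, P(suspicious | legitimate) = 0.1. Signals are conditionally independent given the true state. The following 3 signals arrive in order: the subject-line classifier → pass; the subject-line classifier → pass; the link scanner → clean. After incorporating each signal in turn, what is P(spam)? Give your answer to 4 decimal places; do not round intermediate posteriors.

Each posterior becomes the prior for the next update.
After the subject-line classifier='pass': P(spam) = 0.6·0.3500 / (0.6·0.3500 + 0.9·0.6500) ≈ 0.2642
After the subject-line classifier='pass': P(spam) = 0.6·0.2642 / (0.6·0.2642 + 0.9·0.7358) ≈ 0.1931
After the link scanner='clean': P(spam) = 0.65·0.1931 / (0.65·0.1931 + 0.9·0.8069) ≈ 0.1474

0.1474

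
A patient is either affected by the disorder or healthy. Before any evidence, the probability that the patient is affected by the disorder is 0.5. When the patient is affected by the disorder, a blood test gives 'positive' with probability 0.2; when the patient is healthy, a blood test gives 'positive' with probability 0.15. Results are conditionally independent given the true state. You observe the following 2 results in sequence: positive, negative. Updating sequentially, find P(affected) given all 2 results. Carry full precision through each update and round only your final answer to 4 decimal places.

0.5565

After 'positive': P(affected) = 0.2·0.5000 / (0.2·0.5000 + 0.15·0.5000) ≈ 0.5714
After 'negative': P(affected) = 0.8·0.5714 / (0.8·0.5714 + 0.85·0.4286) ≈ 0.5565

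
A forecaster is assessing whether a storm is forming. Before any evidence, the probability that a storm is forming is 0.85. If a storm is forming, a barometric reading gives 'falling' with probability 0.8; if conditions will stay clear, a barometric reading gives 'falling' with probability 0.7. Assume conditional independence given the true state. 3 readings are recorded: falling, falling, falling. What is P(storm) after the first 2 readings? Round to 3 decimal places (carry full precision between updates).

After 'falling': P(storm) = 0.8·0.8500 / (0.8·0.8500 + 0.7·0.1500) ≈ 0.8662
After 'falling': P(storm) = 0.8·0.8662 / (0.8·0.8662 + 0.7·0.1338) ≈ 0.8810

0.881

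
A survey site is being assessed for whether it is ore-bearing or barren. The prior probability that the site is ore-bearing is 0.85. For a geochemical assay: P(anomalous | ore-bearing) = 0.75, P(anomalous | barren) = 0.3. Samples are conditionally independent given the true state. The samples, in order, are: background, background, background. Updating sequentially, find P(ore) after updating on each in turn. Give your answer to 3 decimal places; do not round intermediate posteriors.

After 'background': P(ore) = 0.25·0.8500 / (0.25·0.8500 + 0.7·0.1500) ≈ 0.6693
After 'background': P(ore) = 0.25·0.6693 / (0.25·0.6693 + 0.7·0.3307) ≈ 0.4195
After 'background': P(ore) = 0.25·0.4195 / (0.25·0.4195 + 0.7·0.5805) ≈ 0.2052

0.205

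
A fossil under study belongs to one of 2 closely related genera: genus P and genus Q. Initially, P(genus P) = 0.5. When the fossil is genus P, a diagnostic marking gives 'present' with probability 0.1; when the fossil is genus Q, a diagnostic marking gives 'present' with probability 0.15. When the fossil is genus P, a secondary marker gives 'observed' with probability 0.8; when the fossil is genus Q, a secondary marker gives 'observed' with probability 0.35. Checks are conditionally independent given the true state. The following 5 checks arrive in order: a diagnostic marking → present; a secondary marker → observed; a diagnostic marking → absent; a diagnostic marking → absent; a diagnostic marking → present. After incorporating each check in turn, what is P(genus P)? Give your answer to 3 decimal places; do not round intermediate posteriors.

After a diagnostic marking='present': P(genus P) = 0.1·0.5000 / (0.1·0.5000 + 0.15·0.5000) ≈ 0.4000
After a secondary marker='observed': P(genus P) = 0.8·0.4000 / (0.8·0.4000 + 0.35·0.6000) ≈ 0.6038
After a diagnostic marking='absent': P(genus P) = 0.9·0.6038 / (0.9·0.6038 + 0.85·0.3962) ≈ 0.6174
After a diagnostic marking='absent': P(genus P) = 0.9·0.6174 / (0.9·0.6174 + 0.85·0.3826) ≈ 0.6308
After a diagnostic marking='present': P(genus P) = 0.1·0.6308 / (0.1·0.6308 + 0.15·0.3692) ≈ 0.5325

0.532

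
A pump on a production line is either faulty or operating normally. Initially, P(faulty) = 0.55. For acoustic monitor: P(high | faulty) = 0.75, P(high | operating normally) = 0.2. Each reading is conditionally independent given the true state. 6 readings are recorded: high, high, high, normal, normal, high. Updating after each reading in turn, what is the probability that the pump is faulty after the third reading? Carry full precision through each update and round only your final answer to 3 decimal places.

After 'high': P(faulty) = 0.75·0.5500 / (0.75·0.5500 + 0.2·0.4500) ≈ 0.8209
After 'high': P(faulty) = 0.75·0.8209 / (0.75·0.8209 + 0.2·0.1791) ≈ 0.9450
After 'high': P(faulty) = 0.75·0.9450 / (0.75·0.9450 + 0.2·0.0550) ≈ 0.9847

0.985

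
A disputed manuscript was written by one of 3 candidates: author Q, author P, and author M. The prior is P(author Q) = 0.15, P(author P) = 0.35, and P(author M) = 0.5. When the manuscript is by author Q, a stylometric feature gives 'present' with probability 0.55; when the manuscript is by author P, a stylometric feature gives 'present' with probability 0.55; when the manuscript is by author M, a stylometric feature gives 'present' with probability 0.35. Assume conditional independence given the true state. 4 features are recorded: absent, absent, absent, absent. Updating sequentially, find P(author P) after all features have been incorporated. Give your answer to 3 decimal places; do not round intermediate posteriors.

After 'absent': normaliser = 0.45·0.1500 + 0.45·0.3500 + 0.65·0.5000; P(author Q) ≈ 0.1227, P(author P) ≈ 0.2864, P(author M) ≈ 0.5909
After 'absent': normaliser = 0.45·0.1227 + 0.45·0.2864 + 0.65·0.5909; P(author Q) ≈ 0.0972, P(author P) ≈ 0.2268, P(author M) ≈ 0.6760
After 'absent': normaliser = 0.45·0.0972 + 0.45·0.2268 + 0.65·0.6760; P(author Q) ≈ 0.0747, P(author P) ≈ 0.1744, P(author M) ≈ 0.7509
After 'absent': normaliser = 0.45·0.0747 + 0.45·0.1744 + 0.65·0.7509; P(author Q) ≈ 0.0560, P(author P) ≈ 0.1308, P(author M) ≈ 0.8132

0.131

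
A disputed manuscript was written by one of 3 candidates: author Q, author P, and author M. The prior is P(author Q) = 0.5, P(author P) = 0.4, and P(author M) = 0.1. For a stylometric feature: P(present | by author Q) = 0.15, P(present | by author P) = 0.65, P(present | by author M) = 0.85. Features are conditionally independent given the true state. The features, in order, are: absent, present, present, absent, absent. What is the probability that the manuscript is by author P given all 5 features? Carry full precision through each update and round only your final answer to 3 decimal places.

After 'absent': normaliser = 0.85·0.5000 + 0.35·0.4000 + 0.15·0.1000; P(author Q) ≈ 0.7328, P(author P) ≈ 0.2414, P(author M) ≈ 0.0259
After 'present': normaliser = 0.15·0.7328 + 0.65·0.2414 + 0.85·0.0259; P(author Q) ≈ 0.3806, P(author P) ≈ 0.5433, P(author M) ≈ 0.0761
After 'present': normaliser = 0.15·0.3806 + 0.65·0.5433 + 0.85·0.0761; P(author Q) ≈ 0.1202, P(author P) ≈ 0.7436, P(author M) ≈ 0.1362
After 'absent': normaliser = 0.85·0.1202 + 0.35·0.7436 + 0.15·0.1362; P(author Q) ≈ 0.2669, P(author P) ≈ 0.6797, P(author M) ≈ 0.0534
After 'absent': normaliser = 0.85·0.2669 + 0.35·0.6797 + 0.15·0.0534; P(author Q) ≈ 0.4798, P(author P) ≈ 0.5032, P(author M) ≈ 0.0169

0.503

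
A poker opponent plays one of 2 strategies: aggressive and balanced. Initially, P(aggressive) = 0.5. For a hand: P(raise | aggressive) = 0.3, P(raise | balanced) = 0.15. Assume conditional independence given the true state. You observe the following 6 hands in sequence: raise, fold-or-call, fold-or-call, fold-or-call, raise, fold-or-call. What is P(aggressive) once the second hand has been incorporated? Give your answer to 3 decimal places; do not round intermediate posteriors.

Each posterior becomes the prior for the next update.
After 'raise': P(aggressive) = 0.3·0.5000 / (0.3·0.5000 + 0.15·0.5000) ≈ 0.6667
After 'fold-or-call': P(aggressive) = 0.7·0.6667 / (0.7·0.6667 + 0.85·0.3333) ≈ 0.6222

0.622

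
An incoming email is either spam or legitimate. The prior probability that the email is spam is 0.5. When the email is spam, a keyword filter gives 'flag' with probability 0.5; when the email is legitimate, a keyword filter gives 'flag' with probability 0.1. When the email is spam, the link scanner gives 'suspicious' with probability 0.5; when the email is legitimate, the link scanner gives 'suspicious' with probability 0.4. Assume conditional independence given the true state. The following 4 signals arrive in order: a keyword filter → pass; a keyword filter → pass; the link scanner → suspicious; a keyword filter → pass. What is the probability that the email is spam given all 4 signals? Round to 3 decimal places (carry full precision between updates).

0.177

Apply Bayes' rule sequentially, carrying P(spam) forward.
After a keyword filter='pass': P(spam) = 0.5·0.5000 / (0.5·0.5000 + 0.9·0.5000) ≈ 0.3571
After a keyword filter='pass': P(spam) = 0.5·0.3571 / (0.5·0.3571 + 0.9·0.6429) ≈ 0.2358
After the link scanner='suspicious': P(spam) = 0.5·0.2358 / (0.5·0.2358 + 0.4·0.7642) ≈ 0.2784
After a keyword filter='pass': P(spam) = 0.5·0.2784 / (0.5·0.2784 + 0.9·0.7216) ≈ 0.1765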